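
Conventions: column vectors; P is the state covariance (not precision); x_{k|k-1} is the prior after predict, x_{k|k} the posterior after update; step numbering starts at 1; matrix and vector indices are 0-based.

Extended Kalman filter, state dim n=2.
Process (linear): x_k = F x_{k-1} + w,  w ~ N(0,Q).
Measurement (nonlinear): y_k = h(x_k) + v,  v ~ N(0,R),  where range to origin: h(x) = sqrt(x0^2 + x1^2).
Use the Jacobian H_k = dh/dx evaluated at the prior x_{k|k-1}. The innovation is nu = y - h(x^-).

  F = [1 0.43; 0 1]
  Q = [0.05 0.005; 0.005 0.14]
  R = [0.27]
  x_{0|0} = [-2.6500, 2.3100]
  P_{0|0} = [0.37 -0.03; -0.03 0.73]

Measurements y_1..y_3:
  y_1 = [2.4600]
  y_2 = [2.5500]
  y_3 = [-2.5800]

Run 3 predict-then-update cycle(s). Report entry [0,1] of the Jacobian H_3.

H_jac[0,1] = 0.9871

step 1: x^-=[-1.6567, 2.3100]  P^-=[0.5292 0.2889; 0.2889 0.8700]  H_jac=[-0.5828 0.8126]  S=[0.7506]  K=[-0.0981; 0.7176]  nu=[-0.3827]  x^+=[-1.6192, 2.0354]  P^+=[0.5220 0.3417; 0.3417 0.4835]
step 2: x^-=[-0.7439, 2.0354]  P^-=[0.9553 0.5547; 0.5547 0.6235]  H_jac=[-0.3433 0.9392]  S=[0.5749]  K=[0.3357; 0.6874]  nu=[0.3829]  x^+=[-0.6154, 2.2986]  P^+=[0.8904 0.4220; 0.4220 0.3518]
step 3: x^-=[0.3730, 2.2986]  P^-=[1.3684 0.5783; 0.5783 0.4918]  H_jac=[0.1602 0.9871]  S=[0.9672]  K=[0.8168; 0.5977]  nu=[-4.9087]  x^+=[-3.6363, -0.6354]  P^+=[0.7231 0.1061; 0.1061 0.1463]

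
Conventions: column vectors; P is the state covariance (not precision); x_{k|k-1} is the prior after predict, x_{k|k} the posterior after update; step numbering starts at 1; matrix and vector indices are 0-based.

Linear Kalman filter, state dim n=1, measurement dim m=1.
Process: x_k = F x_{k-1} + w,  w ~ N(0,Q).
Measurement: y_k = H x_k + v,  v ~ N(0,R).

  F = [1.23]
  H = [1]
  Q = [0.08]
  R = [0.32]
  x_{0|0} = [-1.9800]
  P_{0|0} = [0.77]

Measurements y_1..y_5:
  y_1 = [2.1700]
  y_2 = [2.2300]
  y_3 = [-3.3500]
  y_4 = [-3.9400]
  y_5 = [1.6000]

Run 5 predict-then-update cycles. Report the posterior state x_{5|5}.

x_post = [-0.6639]

step 1: x^-=[-2.4354]  P^-=[1.2449]  S=[1.5649]  K=[0.7955]  nu=[4.6054]  x^+=[1.2283]  P^+=[0.2546]
step 2: x^-=[1.5108]  P^-=[0.4651]  S=[0.7851]  K=[0.5924]  nu=[0.7192]  x^+=[1.9369]  P^+=[0.1896]
step 3: x^-=[2.3823]  P^-=[0.3668]  S=[0.6868]  K=[0.5341]  nu=[-5.7323]  x^+=[-0.6792]  P^+=[0.1709]
step 4: x^-=[-0.8354]  P^-=[0.3386]  S=[0.6586]  K=[0.5141]  nu=[-3.1046]  x^+=[-2.4314]  P^+=[0.1645]
step 5: x^-=[-2.9907]  P^-=[0.3289]  S=[0.6489]  K=[0.5068]  nu=[4.5907]  x^+=[-0.6639]  P^+=[0.1622]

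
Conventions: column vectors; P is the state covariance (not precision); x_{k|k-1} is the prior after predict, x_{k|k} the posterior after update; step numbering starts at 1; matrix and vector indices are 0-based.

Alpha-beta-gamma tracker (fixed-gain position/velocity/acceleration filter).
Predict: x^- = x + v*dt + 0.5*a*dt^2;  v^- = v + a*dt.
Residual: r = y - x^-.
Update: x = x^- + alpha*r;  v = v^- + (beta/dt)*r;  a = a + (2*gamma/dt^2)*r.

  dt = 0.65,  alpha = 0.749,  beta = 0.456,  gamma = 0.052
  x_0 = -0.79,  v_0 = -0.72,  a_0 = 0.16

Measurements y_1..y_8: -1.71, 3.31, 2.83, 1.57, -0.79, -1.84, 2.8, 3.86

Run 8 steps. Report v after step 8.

step 1: x_pred=-1.2242  r=-0.4858  x^+=-1.5881  v^+=-0.9568  a^+=0.0404
step 2: x_pred=-2.2015  r=5.5115  x^+=1.9266  v^+=2.9360  a^+=1.3971
step 3: x_pred=4.1301  r=-1.3001  x^+=3.1563  v^+=2.9320  a^+=1.0771
step 4: x_pred=5.2896  r=-3.7196  x^+=2.5036  v^+=1.0226  a^+=0.1614
step 5: x_pred=3.2024  r=-3.9924  x^+=0.2121  v^+=-1.6733  a^+=-0.8213
step 6: x_pred=-1.0491  r=-0.7909  x^+=-1.6415  v^+=-2.7620  a^+=-1.0160
step 7: x_pred=-3.6514  r=6.4514  x^+=1.1807  v^+=1.1035  a^+=0.5720
step 8: x_pred=2.0188  r=1.8412  x^+=3.3979  v^+=2.7670  a^+=1.0253

v_post = 2.7670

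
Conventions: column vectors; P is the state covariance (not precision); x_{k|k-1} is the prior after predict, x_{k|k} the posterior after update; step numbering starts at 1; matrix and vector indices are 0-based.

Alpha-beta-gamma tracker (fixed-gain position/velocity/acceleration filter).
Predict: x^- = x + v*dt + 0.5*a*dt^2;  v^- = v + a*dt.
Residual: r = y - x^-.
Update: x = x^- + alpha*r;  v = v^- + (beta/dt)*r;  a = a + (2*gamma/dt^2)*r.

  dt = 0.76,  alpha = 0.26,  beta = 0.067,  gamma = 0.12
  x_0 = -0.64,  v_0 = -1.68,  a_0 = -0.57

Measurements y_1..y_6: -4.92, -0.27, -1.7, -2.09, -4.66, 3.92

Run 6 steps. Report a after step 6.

step 1: x_pred=-2.0814  r=-2.8386  x^+=-2.8194  v^+=-2.3634  a^+=-1.7495
step 2: x_pred=-5.1209  r=4.8509  x^+=-3.8597  v^+=-3.2654  a^+=0.2661
step 3: x_pred=-6.2645  r=4.5645  x^+=-5.0777  v^+=-2.6607  a^+=2.1628
step 4: x_pred=-6.4753  r=4.3853  x^+=-5.3351  v^+=-0.6304  a^+=3.9849
step 5: x_pred=-4.6634  r=0.0034  x^+=-4.6625  v^+=2.3984  a^+=3.9863
step 6: x_pred=-1.6885  r=5.6085  x^+=-0.2303  v^+=5.9224  a^+=6.3167

a_post = 6.3167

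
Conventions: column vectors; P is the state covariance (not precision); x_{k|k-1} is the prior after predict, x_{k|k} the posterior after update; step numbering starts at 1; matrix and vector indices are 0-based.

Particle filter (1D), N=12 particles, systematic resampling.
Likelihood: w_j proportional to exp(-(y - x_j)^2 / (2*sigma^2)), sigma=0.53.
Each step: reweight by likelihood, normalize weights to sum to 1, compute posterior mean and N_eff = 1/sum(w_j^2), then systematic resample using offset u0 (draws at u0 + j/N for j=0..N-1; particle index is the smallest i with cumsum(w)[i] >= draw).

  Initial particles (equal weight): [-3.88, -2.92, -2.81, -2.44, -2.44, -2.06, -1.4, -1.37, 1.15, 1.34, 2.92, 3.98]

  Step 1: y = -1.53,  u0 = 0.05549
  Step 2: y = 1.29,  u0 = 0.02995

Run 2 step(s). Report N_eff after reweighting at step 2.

step 1: w=[0.0000, 0.0104, 0.0176, 0.0744, 0.0744, 0.1971, 0.3154, 0.3106, 0.0000, 0.0000, 0.0000, 0.0000]  mean=-1.7163  Neff=4.0604  idx=[3, 4, 5, 5, 6, 6, 6, 6, 7, 7, 7, 7]
step 2: w=[0.0000, 0.0000, 0.0001, 0.0001, 0.1072, 0.1072, 0.1072, 0.1072, 0.1427, 0.1427, 0.1427, 0.1427]  mean=-1.3830  Neff=7.8449  idx=[4, 5, 5, 6, 7, 8, 8, 9, 9, 10, 11, 11]

N_eff = 7.8449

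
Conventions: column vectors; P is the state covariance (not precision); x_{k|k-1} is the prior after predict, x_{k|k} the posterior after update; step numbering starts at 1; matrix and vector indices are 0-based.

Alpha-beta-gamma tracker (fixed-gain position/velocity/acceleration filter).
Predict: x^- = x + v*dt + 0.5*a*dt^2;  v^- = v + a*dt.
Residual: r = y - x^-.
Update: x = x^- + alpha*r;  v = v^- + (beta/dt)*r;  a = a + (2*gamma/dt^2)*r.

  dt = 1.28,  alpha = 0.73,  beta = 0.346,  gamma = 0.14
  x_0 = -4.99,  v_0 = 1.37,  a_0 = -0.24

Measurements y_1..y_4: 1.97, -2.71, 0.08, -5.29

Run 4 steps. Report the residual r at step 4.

step 1: x_pred=-3.4330  r=5.4030  x^+=0.5112  v^+=2.5233  a^+=0.6834
step 2: x_pred=4.3008  r=-7.0108  x^+=-0.8171  v^+=1.5029  a^+=-0.5148
step 3: x_pred=0.6849  r=-0.6049  x^+=0.2433  v^+=0.6805  a^+=-0.6182
step 4: x_pred=0.6079  r=-5.8979  x^+=-3.6976  v^+=-1.7051  a^+=-1.6261

resid = -5.8979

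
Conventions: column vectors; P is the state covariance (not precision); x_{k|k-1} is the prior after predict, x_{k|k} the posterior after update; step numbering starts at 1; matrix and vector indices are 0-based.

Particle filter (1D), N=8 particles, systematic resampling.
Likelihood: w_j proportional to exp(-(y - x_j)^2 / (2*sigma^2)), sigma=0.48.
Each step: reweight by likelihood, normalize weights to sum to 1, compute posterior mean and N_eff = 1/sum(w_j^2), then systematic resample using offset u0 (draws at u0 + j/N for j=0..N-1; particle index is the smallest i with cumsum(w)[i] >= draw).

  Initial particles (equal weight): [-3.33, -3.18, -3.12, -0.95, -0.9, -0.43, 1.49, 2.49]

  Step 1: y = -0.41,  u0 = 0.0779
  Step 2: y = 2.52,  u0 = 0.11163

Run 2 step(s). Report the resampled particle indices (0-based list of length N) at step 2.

resampled_idx = [4, 4, 5, 5, 6, 6, 7, 7]

step 1: w=[0.0000, 0.0000, 0.0000, 0.2500, 0.2795, 0.4703, 0.0002, 0.0000]  mean=-0.6910  Neff=2.7639  idx=[3, 3, 4, 4, 5, 5, 5, 5]
step 2: w=[0.0002, 0.0002, 0.0004, 0.0004, 0.2497, 0.2497, 0.2497, 0.2497]  mean=-0.4305  Neff=4.0089  idx=[4, 4, 5, 5, 6, 6, 7, 7]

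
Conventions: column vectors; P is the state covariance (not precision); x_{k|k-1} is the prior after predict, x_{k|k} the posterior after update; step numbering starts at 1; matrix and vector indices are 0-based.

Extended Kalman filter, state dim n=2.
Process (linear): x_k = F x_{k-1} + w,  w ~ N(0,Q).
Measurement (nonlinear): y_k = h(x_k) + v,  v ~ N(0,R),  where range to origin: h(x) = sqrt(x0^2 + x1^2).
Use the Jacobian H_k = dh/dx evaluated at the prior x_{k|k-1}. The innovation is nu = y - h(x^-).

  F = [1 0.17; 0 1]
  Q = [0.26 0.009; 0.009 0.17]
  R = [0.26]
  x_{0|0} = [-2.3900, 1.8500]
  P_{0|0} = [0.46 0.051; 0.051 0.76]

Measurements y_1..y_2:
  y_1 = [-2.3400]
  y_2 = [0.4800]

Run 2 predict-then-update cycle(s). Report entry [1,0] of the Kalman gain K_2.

step 1: x^-=[-2.0755, 1.8500]  P^-=[0.7593 0.1892; 0.1892 0.9300]  H_jac=[-0.7465 0.6654]  S=[0.9069]  K=[-0.4862; 0.5266]  nu=[-5.1203]  x^+=[0.4139, -0.8463]  P^+=[0.5449 0.4214; 0.4214 0.6785]
step 2: x^-=[0.2700, -0.8463]  P^-=[0.9678 0.5457; 0.5457 0.8485]  H_jac=[0.3040 -0.9527]  S=[0.8035]  K=[-0.2810; -0.7996]  nu=[-0.4083]  x^+=[0.3847, -0.5198]  P^+=[0.9044 0.3652; 0.3652 0.3348]

K[1,0] = -0.7996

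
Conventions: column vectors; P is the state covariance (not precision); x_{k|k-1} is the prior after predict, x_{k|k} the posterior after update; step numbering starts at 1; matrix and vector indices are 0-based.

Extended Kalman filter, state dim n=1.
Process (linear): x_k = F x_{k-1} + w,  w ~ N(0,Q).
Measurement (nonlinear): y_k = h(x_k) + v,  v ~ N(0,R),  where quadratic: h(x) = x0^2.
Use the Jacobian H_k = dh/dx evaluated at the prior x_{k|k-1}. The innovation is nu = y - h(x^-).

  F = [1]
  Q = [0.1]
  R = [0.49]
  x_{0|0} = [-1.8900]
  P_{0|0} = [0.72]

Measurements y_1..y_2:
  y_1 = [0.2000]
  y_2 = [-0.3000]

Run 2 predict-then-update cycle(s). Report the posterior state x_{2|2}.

x_post = [-0.6783]

step 1: x^-=[-1.8900]  P^-=[0.8200]  H_jac=[-3.7800]  S=[12.2065]  K=[-0.2539]  nu=[-3.3721]  x^+=[-1.0337]  P^+=[0.0329]
step 2: x^-=[-1.0337]  P^-=[0.1329]  H_jac=[-2.0674]  S=[1.0581]  K=[-0.2597]  nu=[-1.3686]  x^+=[-0.6783]  P^+=[0.0616]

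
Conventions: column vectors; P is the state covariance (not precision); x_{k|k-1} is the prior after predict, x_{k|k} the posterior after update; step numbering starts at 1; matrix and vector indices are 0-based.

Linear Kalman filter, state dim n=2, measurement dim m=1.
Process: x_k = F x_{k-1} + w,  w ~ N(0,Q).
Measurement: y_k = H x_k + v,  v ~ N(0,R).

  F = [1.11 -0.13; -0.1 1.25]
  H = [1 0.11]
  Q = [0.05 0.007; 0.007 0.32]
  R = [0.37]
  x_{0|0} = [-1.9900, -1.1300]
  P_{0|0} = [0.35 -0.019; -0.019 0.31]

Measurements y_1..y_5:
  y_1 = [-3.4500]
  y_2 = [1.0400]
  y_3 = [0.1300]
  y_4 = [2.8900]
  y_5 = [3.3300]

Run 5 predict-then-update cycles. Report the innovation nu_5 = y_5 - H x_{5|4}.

step 1: x^-=[-2.0620, -1.2135]  P^-=[0.4920 -0.1088; -0.1088 0.8126]  S=[0.8478]  K=[0.5661; -0.0229]  nu=[-1.2545]  x^+=[-2.7722, -1.1847]  P^+=[0.2202 -0.0978; -0.0978 0.8122]
step 2: x^-=[-2.9231, -1.2037]  P^-=[0.3633 -0.2864; -0.2864 1.6157]  S=[0.6898]  K=[0.4810; -0.1576]  nu=[4.0955]  x^+=[-0.9533, -1.8491]  P^+=[0.2037 -0.2341; -0.2341 1.5986]
step 3: x^-=[-0.8178, -2.2160]  P^-=[0.3956 -0.6033; -0.6033 2.8783]  S=[0.6677]  K=[0.4931; -0.4294]  nu=[1.1915]  x^+=[-0.2303, -2.7276]  P^+=[0.2333 -0.4619; -0.4619 2.7552]
step 4: x^-=[0.0990, -3.3865]  P^-=[0.5173 -1.1136; -1.1136 4.7429]  S=[0.6997]  K=[0.5642; -0.8459]  nu=[3.1635]  x^+=[1.8840, -6.0625]  P^+=[0.2945 -0.7796; -0.7796 4.2422]
step 5: x^-=[2.8793, -7.7665]  P^-=[0.7096 -1.8069; -1.8069 7.1463]  S=[0.7685]  K=[0.6647; -1.3283]  nu=[1.3050]  x^+=[3.7467, -9.4999]  P^+=[0.3701 -1.1284; -1.1284 5.7904]

innov = [1.3050]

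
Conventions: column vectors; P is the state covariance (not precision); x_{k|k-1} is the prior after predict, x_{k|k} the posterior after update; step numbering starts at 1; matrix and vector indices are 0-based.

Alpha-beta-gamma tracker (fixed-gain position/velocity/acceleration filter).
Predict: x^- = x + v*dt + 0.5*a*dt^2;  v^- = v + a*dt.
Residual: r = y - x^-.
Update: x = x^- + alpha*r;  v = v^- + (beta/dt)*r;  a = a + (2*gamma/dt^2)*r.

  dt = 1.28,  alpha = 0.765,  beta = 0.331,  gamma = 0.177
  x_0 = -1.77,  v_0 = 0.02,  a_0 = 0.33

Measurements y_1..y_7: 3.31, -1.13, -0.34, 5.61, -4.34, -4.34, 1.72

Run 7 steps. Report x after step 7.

x_post = -1.1524

step 1: x_pred=-1.4741  r=4.7841  x^+=2.1857  v^+=1.6795  a^+=1.3637
step 2: x_pred=5.4527  r=-6.5827  x^+=0.4169  v^+=1.7228  a^+=-0.0586
step 3: x_pred=2.5741  r=-2.9141  x^+=0.3448  v^+=0.8942  a^+=-0.6882
step 4: x_pred=0.9256  r=4.6844  x^+=4.5092  v^+=1.2246  a^+=0.3239
step 5: x_pred=6.3420  r=-10.6820  x^+=-1.8297  v^+=-1.1231  a^+=-1.9841
step 6: x_pred=-4.8927  r=0.5527  x^+=-4.4699  v^+=-3.5198  a^+=-1.8647
step 7: x_pred=-10.5028  r=12.2228  x^+=-1.1524  v^+=-2.7459  a^+=0.7762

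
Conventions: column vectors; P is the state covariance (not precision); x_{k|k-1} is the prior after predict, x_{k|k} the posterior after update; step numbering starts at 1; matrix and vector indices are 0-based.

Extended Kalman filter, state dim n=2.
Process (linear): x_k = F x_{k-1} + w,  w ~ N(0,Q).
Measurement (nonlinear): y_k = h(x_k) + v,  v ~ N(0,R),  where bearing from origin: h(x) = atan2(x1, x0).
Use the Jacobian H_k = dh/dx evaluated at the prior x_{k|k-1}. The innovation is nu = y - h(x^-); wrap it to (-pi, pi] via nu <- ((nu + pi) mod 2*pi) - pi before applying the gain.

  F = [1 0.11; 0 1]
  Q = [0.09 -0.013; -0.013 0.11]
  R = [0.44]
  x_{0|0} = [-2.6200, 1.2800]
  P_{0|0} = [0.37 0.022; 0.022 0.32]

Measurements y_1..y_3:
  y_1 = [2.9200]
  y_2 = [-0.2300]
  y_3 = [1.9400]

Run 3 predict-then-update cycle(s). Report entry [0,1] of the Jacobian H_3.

H_jac[0,1] = -0.2155

step 1: x^-=[-2.4792, 1.2800]  P^-=[0.4687 0.0442; 0.0442 0.4300]  H_jac=[-0.1644 -0.3185]  S=[0.5009]  K=[-0.1820; -0.2879]  nu=[0.2550]  x^+=[-2.5256, 1.2066]  P^+=[0.4521 0.0180; 0.0180 0.3885]
step 2: x^-=[-2.3929, 1.2066]  P^-=[0.5508 0.0477; 0.0477 0.4985]  H_jac=[-0.1680 -0.3332]  S=[0.5162]  K=[-0.2100; -0.3373]  nu=[-2.9046]  x^+=[-1.7828, 2.1862]  P^+=[0.5280 0.0111; 0.0111 0.4398]
step 3: x^-=[-1.5423, 2.1862]  P^-=[0.6258 0.0465; 0.0465 0.5498]  H_jac=[-0.3054 -0.2155]  S=[0.5300]  K=[-0.3795; -0.2503]  nu=[-0.2452]  x^+=[-1.4493, 2.2476]  P^+=[0.5494 -0.0038; -0.0038 0.5166]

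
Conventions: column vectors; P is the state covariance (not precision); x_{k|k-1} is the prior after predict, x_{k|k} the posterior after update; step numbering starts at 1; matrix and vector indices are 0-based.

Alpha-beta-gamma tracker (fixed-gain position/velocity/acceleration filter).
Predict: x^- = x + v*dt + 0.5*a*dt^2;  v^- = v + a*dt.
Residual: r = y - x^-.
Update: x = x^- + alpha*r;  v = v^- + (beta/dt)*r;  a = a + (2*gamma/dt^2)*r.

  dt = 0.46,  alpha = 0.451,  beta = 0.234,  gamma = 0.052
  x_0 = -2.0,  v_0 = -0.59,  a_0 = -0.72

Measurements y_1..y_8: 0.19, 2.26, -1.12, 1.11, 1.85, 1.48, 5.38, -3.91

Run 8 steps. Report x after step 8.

x_post = 1.1513

step 1: x_pred=-2.3476  r=2.5376  x^+=-1.2031  v^+=0.3697  a^+=0.5272
step 2: x_pred=-0.9773  r=3.2373  x^+=0.4827  v^+=2.2590  a^+=2.1183
step 3: x_pred=1.7460  r=-2.8660  x^+=0.4534  v^+=1.7755  a^+=0.7097
step 4: x_pred=1.3452  r=-0.2352  x^+=1.2391  v^+=1.9823  a^+=0.5941
step 5: x_pred=2.2139  r=-0.3639  x^+=2.0498  v^+=2.0705  a^+=0.4153
step 6: x_pred=3.0461  r=-1.5661  x^+=2.3398  v^+=1.4648  a^+=-0.3545
step 7: x_pred=2.9761  r=2.4039  x^+=4.0603  v^+=2.5246  a^+=0.8270
step 8: x_pred=5.3091  r=-9.2191  x^+=1.1513  v^+=-1.7847  a^+=-3.7041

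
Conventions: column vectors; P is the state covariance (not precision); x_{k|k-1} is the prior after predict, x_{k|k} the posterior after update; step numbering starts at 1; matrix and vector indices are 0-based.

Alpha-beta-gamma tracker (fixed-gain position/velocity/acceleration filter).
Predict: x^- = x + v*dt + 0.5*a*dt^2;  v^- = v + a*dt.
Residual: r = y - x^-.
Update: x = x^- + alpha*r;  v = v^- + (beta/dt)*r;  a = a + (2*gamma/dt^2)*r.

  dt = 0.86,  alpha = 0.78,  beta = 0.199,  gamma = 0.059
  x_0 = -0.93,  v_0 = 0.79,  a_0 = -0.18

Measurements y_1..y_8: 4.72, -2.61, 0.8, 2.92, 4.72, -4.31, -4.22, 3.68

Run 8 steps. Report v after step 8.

v_post = -1.0658

step 1: x_pred=-0.3172  r=5.0372  x^+=3.6118  v^+=1.8008  a^+=0.6237
step 2: x_pred=5.3911  r=-8.0011  x^+=-0.8498  v^+=0.4857  a^+=-0.6529
step 3: x_pred=-0.6735  r=1.4735  x^+=0.4758  v^+=0.2652  a^+=-0.4178
step 4: x_pred=0.5494  r=2.3706  x^+=2.3985  v^+=0.4544  a^+=-0.0396
step 5: x_pred=2.7746  r=1.9454  x^+=4.2920  v^+=0.8705  a^+=0.2708
step 6: x_pred=5.1408  r=-9.4508  x^+=-2.2308  v^+=-1.0835  a^+=-1.2370
step 7: x_pred=-3.6200  r=-0.6000  x^+=-4.0880  v^+=-2.2861  a^+=-1.3328
step 8: x_pred=-6.5469  r=10.2269  x^+=1.4301  v^+=-1.0658  a^+=0.2989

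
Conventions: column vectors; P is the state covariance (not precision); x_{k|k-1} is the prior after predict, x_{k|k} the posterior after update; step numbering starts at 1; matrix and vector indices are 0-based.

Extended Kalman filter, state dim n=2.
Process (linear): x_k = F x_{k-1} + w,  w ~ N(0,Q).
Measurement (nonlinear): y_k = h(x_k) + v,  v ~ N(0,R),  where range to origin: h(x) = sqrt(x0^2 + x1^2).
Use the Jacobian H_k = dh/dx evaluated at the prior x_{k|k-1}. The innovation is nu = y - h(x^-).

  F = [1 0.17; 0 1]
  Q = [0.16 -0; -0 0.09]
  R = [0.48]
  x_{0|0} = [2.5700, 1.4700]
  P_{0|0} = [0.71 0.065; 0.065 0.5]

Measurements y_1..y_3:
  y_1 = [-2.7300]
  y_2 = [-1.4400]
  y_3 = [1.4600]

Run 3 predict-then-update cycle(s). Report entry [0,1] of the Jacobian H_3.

step 1: x^-=[2.8199, 1.4700]  P^-=[0.9065 0.1500; 0.1500 0.5900]  H_jac=[0.8867 0.4623]  S=[1.4419]  K=[0.6056; 0.2814]  nu=[-5.9101]  x^+=[-0.7593, -0.1931]  P^+=[0.3777 -0.0957; -0.0957 0.4758]
step 2: x^-=[-0.7921, -0.1931]  P^-=[0.5189 -0.0148; -0.0148 0.5658]  H_jac=[-0.9716 -0.2368]  S=[0.9947]  K=[-0.5033; -0.1202]  nu=[-2.2553]  x^+=[0.3430, 0.0781]  P^+=[0.2669 -0.0750; -0.0750 0.5514]
step 3: x^-=[0.3563, 0.0781]  P^-=[0.4174 0.0187; 0.0187 0.6414]  H_jac=[0.9768 0.2140]  S=[0.9155]  K=[0.4497; 0.1699]  nu=[1.0953]  x^+=[0.8488, 0.2642]  P^+=[0.2322 -0.0512; -0.0512 0.6150]

H_jac[0,1] = 0.2140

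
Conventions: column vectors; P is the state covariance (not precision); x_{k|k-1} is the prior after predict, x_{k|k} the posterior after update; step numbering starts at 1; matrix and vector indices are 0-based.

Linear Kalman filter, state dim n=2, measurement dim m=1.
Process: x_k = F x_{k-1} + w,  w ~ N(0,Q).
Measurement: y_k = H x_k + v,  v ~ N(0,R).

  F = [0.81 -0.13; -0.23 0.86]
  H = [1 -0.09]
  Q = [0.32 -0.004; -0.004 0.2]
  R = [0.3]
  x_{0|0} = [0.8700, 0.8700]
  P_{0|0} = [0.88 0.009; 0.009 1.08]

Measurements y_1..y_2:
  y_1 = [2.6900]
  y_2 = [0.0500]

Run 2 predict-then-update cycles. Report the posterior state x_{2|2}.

x_post = [0.6965, -0.0659]

step 1: x^-=[0.5916, 0.5481]  P^-=[0.9137 -0.2821; -0.2821 1.0418]  S=[1.2729]  K=[0.7377; -0.2953]  nu=[2.1477]  x^+=[2.1761, -0.0861]  P^+=[0.2209 -0.0048; -0.0048 0.9308]
step 2: x^-=[1.7738, -0.5746]  P^-=[0.4817 -0.1527; -0.1527 0.9020]  S=[0.8165]  K=[0.6068; -0.2865]  nu=[-1.7755]  x^+=[0.6965, -0.0659]  P^+=[0.1811 -0.0108; -0.0108 0.8350]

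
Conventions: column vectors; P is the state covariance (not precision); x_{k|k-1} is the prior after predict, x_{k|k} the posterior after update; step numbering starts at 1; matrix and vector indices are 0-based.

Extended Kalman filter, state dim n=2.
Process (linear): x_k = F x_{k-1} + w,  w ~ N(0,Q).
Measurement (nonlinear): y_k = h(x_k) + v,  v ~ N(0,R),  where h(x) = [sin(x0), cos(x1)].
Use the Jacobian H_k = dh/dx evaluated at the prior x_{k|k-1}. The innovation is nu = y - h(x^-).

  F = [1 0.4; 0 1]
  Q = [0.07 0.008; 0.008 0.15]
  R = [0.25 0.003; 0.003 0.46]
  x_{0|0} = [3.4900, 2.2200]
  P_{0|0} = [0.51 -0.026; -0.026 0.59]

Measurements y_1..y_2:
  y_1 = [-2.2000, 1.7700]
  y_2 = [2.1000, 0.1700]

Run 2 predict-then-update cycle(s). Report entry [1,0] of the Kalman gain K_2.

step 1: x^-=[4.3780, 2.2200]  P^-=[0.6536 0.2180; 0.2180 0.7400]  H_jac=[-0.3282 0.0000; 0.0000 -0.7966]  S=[0.3204 0.0600; 0.0600 0.9295]  K=[-0.6423 -0.1454; -0.1058 -0.6273]  nu=[-1.2554, 2.3746]  x^+=[4.8391, 0.8633]  P^+=[0.4906 0.0864; 0.0864 0.3627]
step 2: x^-=[5.1845, 0.8633]  P^-=[0.6877 0.2394; 0.2394 0.5127]  H_jac=[0.4547 0.0000; 0.0000 -0.7600]  S=[0.3922 -0.0797; -0.0797 0.7561]  K=[0.7648 -0.1600; 0.1766 -0.4967]  nu=[2.9906, -0.4799]  x^+=[7.5485, 1.6299]  P^+=[0.4194 0.0938; 0.0938 0.2999]

K[1,0] = 0.1766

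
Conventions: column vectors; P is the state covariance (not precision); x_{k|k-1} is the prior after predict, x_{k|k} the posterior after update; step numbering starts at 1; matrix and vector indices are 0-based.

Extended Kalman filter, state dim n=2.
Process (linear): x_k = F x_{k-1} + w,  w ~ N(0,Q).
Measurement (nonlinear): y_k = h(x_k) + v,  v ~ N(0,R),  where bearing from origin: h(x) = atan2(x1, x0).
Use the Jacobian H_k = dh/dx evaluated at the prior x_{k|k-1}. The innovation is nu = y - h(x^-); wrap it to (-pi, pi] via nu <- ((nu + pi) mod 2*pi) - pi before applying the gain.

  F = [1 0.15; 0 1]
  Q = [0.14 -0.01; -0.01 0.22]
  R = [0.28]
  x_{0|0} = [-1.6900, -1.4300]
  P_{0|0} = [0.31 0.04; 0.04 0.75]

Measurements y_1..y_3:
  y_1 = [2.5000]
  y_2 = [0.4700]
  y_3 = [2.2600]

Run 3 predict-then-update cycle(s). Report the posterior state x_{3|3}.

step 1: x^-=[-1.9045, -1.4300]  P^-=[0.4789 0.1425; 0.1425 0.9700]  H_jac=[0.2521 -0.3358]  S=[0.3957]  K=[0.1842; -0.7324]  nu=[-1.2856]  x^+=[-2.1413, -0.4885]  P^+=[0.4654 0.1959; 0.1959 0.7578]
step 2: x^-=[-2.2146, -0.4885]  P^-=[0.6813 0.2995; 0.2995 0.9778]  H_jac=[0.0950 -0.4306]  S=[0.4429]  K=[-0.1451; -0.8863]  nu=[-2.8887]  x^+=[-1.7954, 2.0718]  P^+=[0.6719 0.2426; 0.2426 0.6298]
step 3: x^-=[-1.4846, 2.0718]  P^-=[0.8989 0.3270; 0.3270 0.8498]  H_jac=[-0.3189 -0.2285]  S=[0.4635]  K=[-0.7798; -0.6441]  nu=[0.0674]  x^+=[-1.5372, 2.0284]  P^+=[0.6171 0.0943; 0.0943 0.6576]

x_post = [-1.5372, 2.0284]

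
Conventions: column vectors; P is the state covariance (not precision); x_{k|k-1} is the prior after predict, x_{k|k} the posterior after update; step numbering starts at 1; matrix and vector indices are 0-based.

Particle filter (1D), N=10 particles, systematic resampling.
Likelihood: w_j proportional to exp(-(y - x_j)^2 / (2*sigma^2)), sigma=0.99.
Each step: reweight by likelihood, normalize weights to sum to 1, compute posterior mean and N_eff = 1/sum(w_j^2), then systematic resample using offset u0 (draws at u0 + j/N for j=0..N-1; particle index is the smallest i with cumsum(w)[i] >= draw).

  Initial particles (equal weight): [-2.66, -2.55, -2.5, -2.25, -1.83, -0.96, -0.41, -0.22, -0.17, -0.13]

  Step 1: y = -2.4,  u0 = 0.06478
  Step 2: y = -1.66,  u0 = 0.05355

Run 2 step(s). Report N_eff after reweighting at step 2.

N_eff = 9.3945

step 1: w=[0.1755, 0.1796, 0.1807, 0.1796, 0.1539, 0.0631, 0.0241, 0.0161, 0.0144, 0.0131]  mean=-2.1404  Neff=6.3760  idx=[0, 0, 1, 2, 2, 3, 3, 4, 4, 7]
step 2: w=[0.0827, 0.0827, 0.0920, 0.0962, 0.0962, 0.1154, 0.1154, 0.1358, 0.1358, 0.0478]  mean=-2.1823  Neff=9.3945  idx=[0, 1, 2, 3, 5, 5, 6, 7, 8, 9]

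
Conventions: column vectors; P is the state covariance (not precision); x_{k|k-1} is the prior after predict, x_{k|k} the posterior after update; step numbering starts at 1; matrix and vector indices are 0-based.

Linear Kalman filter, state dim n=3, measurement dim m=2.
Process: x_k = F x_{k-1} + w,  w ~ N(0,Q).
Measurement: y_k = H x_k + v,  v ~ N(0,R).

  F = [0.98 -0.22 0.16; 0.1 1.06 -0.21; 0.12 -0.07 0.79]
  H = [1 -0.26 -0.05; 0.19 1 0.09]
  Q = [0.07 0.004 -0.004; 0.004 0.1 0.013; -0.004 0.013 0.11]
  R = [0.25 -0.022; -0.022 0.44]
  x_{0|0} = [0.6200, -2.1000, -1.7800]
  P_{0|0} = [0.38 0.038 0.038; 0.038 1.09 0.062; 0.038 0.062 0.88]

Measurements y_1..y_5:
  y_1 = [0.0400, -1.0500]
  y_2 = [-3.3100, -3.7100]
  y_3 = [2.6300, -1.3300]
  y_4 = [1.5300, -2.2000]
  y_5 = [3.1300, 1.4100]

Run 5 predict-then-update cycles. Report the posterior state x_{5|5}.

step 1: x^-=[0.7848, -1.7902, -1.1848]  P^-=[0.5014 -0.1977 0.1838; -0.1977 1.3462 -0.1499; 0.1838 -0.1499 0.6697]  S=[0.9246 -0.4419; -0.4419 1.7139]  K=[0.6433 0.1157; -0.2545 0.6901; 0.2161 0.0238]  nu=[-1.2695, 0.6977]  x^+=[0.0489, -0.9857, -1.4425]  P^+=[0.1617 -0.0001 0.0684; -0.0001 0.3150 -0.0640; 0.0684 -0.0640 0.6301]
step 2: x^-=[0.0340, -0.7370, -1.0647]  P^-=[0.2826 -0.1017 0.1656; -0.1017 0.5089 -0.1638; 0.1656 -0.1638 0.5272]  S=[0.6004 -0.1743; -0.1743 0.9009]  K=[0.5195 0.0638; -0.2364 0.4814; 0.2919 -0.0378]  nu=[-3.5889, -2.8836]  x^+=[-2.0143, -1.2768, -2.0033]  P^+=[0.1285 -0.0147 0.0766; -0.0147 0.2270 -0.0800; 0.0766 -0.0800 0.4709]
step 3: x^-=[-2.0136, -1.1342, -1.7349]  P^-=[0.2524 -0.0989 0.1511; -0.0989 0.4064 -0.1462; 0.1511 -0.1462 0.4305]  S=[0.5634 -0.1527; -0.1527 0.8002]  K=[0.4930 0.0475; -0.2354 0.4230; 0.2854 -0.0440]  nu=[4.2620, 0.3429]  x^+=[0.1040, -1.9922, -0.5334]  P^+=[0.1208 -0.0194 0.0722; -0.0194 0.2016 -0.0735; 0.0722 -0.0735 0.3792]
step 4: x^-=[0.4548, -1.9893, -0.2695]  P^-=[0.2416 -0.0932 0.1339; -0.0932 0.3700 -0.1245; 0.1339 -0.1245 0.3715]  S=[0.5494 -0.1426; -0.1426 0.7685]  K=[0.4831 0.0438; -0.2292 0.4013; 0.2592 -0.0372]  nu=[0.5445, -0.2728]  x^+=[0.7059, -2.2236, -0.1182]  P^+=[0.1180 -0.0197 0.0654; -0.0197 0.1911 -0.0643; 0.0654 -0.0643 0.3308]
step 5: x^-=[1.1621, -2.2616, 0.1470]  P^-=[0.2345 -0.0864 0.1203; -0.0864 0.3522 -0.1083; 0.1203 -0.1083 0.3389]  S=[0.5393 -0.1350; -0.1350 0.7552]  K=[0.4765 0.0441; -0.2218 0.3921; 0.2362 -0.0304]  nu=[1.3873, 3.4376]  x^+=[1.9748, -1.2215, 0.3701]  P^+=[0.1163 -0.0186 0.0601; -0.0186 0.1861 -0.0576; 0.0601 -0.0576 0.3062]

x_post = [1.9748, -1.2215, 0.3701]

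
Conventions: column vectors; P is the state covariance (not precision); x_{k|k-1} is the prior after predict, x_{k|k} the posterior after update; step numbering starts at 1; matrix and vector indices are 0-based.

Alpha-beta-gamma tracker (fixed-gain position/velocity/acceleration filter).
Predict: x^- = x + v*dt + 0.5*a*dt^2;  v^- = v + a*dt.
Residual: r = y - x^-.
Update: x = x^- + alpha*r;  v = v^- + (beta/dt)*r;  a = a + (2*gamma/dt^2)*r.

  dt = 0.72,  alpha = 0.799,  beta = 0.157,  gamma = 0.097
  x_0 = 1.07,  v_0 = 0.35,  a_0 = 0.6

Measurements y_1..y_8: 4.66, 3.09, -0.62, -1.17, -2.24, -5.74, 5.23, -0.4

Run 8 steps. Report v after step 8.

step 1: x_pred=1.4775  r=3.1825  x^+=4.0203  v^+=1.4760  a^+=1.7910
step 2: x_pred=5.5472  r=-2.4572  x^+=3.5839  v^+=2.2296  a^+=0.8714
step 3: x_pred=5.4151  r=-6.0351  x^+=0.5931  v^+=1.5411  a^+=-1.3871
step 4: x_pred=1.3431  r=-2.5131  x^+=-0.6649  v^+=-0.0056  a^+=-2.3276
step 5: x_pred=-1.2722  r=-0.9678  x^+=-2.0455  v^+=-1.8925  a^+=-2.6897
step 6: x_pred=-4.1053  r=-1.6347  x^+=-5.4114  v^+=-4.1856  a^+=-3.3015
step 7: x_pred=-9.2808  r=14.5108  x^+=2.3133  v^+=-3.3985  a^+=2.1289
step 8: x_pred=0.4182  r=-0.8182  x^+=-0.2355  v^+=-2.0442  a^+=1.8227

v_post = -2.0442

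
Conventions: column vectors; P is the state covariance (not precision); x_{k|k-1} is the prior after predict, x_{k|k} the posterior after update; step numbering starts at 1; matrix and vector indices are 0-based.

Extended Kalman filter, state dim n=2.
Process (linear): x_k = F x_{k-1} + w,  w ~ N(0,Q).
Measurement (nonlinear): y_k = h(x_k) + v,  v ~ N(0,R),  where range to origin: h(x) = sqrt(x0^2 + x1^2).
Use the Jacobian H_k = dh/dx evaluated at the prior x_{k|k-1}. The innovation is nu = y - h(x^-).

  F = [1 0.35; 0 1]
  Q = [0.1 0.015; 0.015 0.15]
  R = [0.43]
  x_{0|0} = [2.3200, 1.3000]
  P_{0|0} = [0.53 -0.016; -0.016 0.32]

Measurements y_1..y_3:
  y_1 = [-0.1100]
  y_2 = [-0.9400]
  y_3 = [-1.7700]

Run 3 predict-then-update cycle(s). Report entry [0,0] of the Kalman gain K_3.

K[0,0] = 0.0196

step 1: x^-=[2.7750, 1.3000]  P^-=[0.6580 0.1110; 0.1110 0.4700]  H_jac=[0.9056 0.4242]  S=[1.1394]  K=[0.5643; 0.2632]  nu=[-3.1744]  x^+=[0.9838, 0.4645]  P^+=[0.2952 -0.0582; -0.0582 0.3911]
step 2: x^-=[1.1464, 0.4645]  P^-=[0.4024 0.0937; 0.0937 0.5411]  H_jac=[0.9268 0.3755]  S=[0.9171]  K=[0.4450; 0.3162]  nu=[-2.1769]  x^+=[0.1777, -0.2238]  P^+=[0.2208 -0.0354; -0.0354 0.4494]
step 3: x^-=[0.0994, -0.2238]  P^-=[0.3511 0.1369; 0.1369 0.5994]  H_jac=[0.4059 -0.9139]  S=[0.8869]  K=[0.0196; -0.5550]  nu=[-2.0149]  x^+=[0.0599, 0.8944]  P^+=[0.3507 0.1465; 0.1465 0.3262]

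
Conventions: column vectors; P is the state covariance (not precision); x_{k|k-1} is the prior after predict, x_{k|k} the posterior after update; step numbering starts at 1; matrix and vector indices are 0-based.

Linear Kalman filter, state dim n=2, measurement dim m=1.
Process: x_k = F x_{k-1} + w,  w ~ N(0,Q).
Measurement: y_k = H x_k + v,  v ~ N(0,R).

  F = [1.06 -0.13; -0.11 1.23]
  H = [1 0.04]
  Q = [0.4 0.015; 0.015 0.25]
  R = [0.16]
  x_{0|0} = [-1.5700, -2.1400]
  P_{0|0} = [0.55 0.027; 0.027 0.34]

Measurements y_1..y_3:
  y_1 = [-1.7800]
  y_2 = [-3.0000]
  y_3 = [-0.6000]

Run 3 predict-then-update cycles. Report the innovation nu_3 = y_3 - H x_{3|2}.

innov = [1.9067]

step 1: x^-=[-1.3860, -2.4595]  P^-=[1.0163 -0.0679; -0.0679 0.7637]  S=[1.1721]  K=[0.8648; -0.0319]  nu=[-0.2956]  x^+=[-1.6416, -2.4501]  P^+=[0.1398 -0.0356; -0.0356 0.7625]
step 2: x^-=[-1.4216, -2.8330]  P^-=[0.5798 -0.1702; -0.1702 1.4150]  S=[0.7284]  K=[0.7866; -0.1559]  nu=[-1.4650]  x^+=[-2.5740, -2.6046]  P^+=[0.1291 -0.0808; -0.0808 1.3973]
step 3: x^-=[-2.3898, -2.9205]  P^-=[0.5909 -0.3300; -0.3300 2.3874]  S=[0.7284]  K=[0.7932; -0.3220]  nu=[1.9067]  x^+=[-0.8775, -3.5345]  P^+=[0.1327 -0.1440; -0.1440 2.3119]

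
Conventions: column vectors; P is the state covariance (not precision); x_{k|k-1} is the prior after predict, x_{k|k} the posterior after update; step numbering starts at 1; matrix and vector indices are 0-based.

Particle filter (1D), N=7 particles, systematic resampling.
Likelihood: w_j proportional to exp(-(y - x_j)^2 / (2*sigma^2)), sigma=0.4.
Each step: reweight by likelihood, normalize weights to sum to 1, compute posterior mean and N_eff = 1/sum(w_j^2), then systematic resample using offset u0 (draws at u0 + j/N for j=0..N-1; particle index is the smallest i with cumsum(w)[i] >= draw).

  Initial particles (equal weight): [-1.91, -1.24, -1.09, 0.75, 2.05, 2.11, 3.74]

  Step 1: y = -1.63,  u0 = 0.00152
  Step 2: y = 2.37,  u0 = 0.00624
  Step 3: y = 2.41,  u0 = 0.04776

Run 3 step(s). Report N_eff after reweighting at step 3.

N_eff = 6.0690

step 1: w=[0.4333, 0.3442, 0.2226, 0.0000, 0.0000, 0.0000, 0.0000]  mean=-1.4969  Neff=2.8112  idx=[0, 0, 0, 0, 1, 1, 2]
step 2: w=[0.0000, 0.0000, 0.0000, 0.0000, 0.0339, 0.0339, 0.9322]  mean=-1.1002  Neff=1.1477  idx=[4, 6, 6, 6, 6, 6, 6]
step 3: w=[0.0058, 0.1657, 0.1657, 0.1657, 0.1657, 0.1657, 0.1657]  mean=-1.0909  Neff=6.0690  idx=[1, 2, 2, 3, 4, 5, 6]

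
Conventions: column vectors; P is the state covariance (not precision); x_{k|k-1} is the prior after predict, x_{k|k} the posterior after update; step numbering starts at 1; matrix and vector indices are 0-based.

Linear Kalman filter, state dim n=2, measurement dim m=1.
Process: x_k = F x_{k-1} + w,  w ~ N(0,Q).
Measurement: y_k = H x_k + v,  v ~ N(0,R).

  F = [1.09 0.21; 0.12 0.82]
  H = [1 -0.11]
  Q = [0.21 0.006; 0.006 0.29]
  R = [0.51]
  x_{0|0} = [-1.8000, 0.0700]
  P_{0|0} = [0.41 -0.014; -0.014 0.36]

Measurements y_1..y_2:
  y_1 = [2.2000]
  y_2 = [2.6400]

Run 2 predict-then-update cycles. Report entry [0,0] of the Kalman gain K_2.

step 1: x^-=[-1.9473, -0.1586]  P^-=[0.7066 0.1088; 0.1088 0.5352]  S=[1.1991]  K=[0.5793; 0.0416]  nu=[4.1299]  x^+=[0.4450, 0.0132]  P^+=[0.3042 0.0799; 0.0799 0.5331]
step 2: x^-=[0.4878, 0.0642]  P^-=[0.6315 0.2110; 0.2110 0.6686]  S=[1.1032]  K=[0.5514; 0.1246]  nu=[2.1592]  x^+=[1.6784, 0.3332]  P^+=[0.2961 0.1352; 0.1352 0.6515]

K[0,0] = 0.5514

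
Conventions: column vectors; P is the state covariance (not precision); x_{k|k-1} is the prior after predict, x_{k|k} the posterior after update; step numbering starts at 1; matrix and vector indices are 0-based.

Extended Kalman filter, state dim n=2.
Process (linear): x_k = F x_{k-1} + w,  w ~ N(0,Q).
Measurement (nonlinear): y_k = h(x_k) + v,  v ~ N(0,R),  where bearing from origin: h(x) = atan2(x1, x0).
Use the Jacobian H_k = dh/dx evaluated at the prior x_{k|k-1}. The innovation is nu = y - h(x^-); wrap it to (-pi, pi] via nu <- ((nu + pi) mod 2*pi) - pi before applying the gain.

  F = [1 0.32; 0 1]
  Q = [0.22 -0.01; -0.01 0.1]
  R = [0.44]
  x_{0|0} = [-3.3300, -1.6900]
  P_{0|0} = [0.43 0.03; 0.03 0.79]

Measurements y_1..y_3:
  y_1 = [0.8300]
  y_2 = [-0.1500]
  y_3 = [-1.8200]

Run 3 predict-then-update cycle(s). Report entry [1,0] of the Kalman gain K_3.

K[1,0] = -0.2513

step 1: x^-=[-3.8708, -1.6900]  P^-=[0.7501 0.2728; 0.2728 0.8900]  H_jac=[0.0947 -0.2170]  S=[0.4774]  K=[0.0249; -0.3504]  nu=[-2.7232]  x^+=[-3.9385, -0.7359]  P^+=[0.7498 0.2770; 0.2770 0.8314]
step 2: x^-=[-4.1740, -0.7359]  P^-=[1.2322 0.5330; 0.5330 0.9314]  H_jac=[0.0410 -0.2324]  S=[0.4822]  K=[-0.1522; -0.4035]  nu=[2.8171]  x^+=[-4.6026, -1.8726]  P^+=[1.2210 0.5034; 0.5034 0.8529]
step 3: x^-=[-5.2019, -1.8726]  P^-=[1.8505 0.7663; 0.7663 0.9529]  H_jac=[0.0613 -0.1702]  S=[0.4586]  K=[-0.0372; -0.2513]  nu=[0.9760]  x^+=[-5.2381, -2.1179]  P^+=[1.8499 0.7620; 0.7620 0.9239]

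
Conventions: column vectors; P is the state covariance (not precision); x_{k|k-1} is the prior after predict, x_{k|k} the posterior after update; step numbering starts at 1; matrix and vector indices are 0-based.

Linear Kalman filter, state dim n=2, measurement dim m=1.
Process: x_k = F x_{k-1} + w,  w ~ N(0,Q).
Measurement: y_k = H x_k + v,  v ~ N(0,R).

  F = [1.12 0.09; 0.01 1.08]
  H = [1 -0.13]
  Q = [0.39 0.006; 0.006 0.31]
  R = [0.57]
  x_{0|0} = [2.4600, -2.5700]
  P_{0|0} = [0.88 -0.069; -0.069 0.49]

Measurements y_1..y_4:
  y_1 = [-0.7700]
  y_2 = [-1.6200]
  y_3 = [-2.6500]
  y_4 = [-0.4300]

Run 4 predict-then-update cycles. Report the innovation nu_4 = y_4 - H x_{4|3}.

step 1: x^-=[2.5239, -2.7510]  P^-=[1.4839 -0.0200; -0.0200 0.8801]  S=[2.0740]  K=[0.7167; -0.0648]  nu=[-3.6515]  x^+=[-0.0933, -2.5143]  P^+=[0.4185 0.0763; 0.0763 0.8714]
step 2: x^-=[-0.3308, -2.7163]  P^-=[0.9374 0.1878; 0.1878 1.3281]  S=[1.4810]  K=[0.6165; 0.0102]  nu=[-1.6423]  x^+=[-1.3432, -2.7331]  P^+=[0.3746 0.1785; 0.1785 1.3280]
step 3: x^-=[-1.7504, -2.9652]  P^-=[0.9066 0.3553; 0.3553 1.8628]  S=[1.4157]  K=[0.6078; 0.0799]  nu=[-1.2851]  x^+=[-2.5314, -3.0679]  P^+=[0.3837 0.2865; 0.2865 1.8538]
step 4: x^-=[-3.1113, -3.3387]  P^-=[0.9441 0.5373; 0.5373 2.4785]  S=[1.4162]  K=[0.6173; 0.1519]  nu=[2.2473]  x^+=[-1.7241, -2.9973]  P^+=[0.4044 0.4045; 0.4045 2.4458]

innov = [2.2473]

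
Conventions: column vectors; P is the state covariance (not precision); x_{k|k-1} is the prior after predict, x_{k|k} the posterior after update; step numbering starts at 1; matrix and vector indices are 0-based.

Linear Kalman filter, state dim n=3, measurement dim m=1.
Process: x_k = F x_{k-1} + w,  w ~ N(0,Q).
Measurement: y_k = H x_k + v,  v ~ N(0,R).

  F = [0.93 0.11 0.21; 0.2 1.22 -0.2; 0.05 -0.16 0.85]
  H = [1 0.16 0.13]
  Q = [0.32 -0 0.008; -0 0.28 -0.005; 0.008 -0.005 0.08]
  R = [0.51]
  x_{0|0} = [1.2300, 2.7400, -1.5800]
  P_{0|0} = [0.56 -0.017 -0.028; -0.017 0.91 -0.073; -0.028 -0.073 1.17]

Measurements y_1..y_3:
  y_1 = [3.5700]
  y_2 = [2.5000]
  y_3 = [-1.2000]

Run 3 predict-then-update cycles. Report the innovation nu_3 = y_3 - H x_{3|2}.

innov = [-4.3413]

step 1: x^-=[1.1135, 3.9048, -1.7199]  P^-=[0.8492 0.1444 0.2025; 0.1444 1.7332 -0.4589; 0.2025 -0.4589 0.9678]  S=[1.4997]  K=[0.5992; 0.2414; 0.1700]  nu=[2.0553]  x^+=[2.3450, 4.4010, -1.3706]  P^+=[0.3107 -0.0725 0.0498; -0.0725 1.6458 -0.5205; 0.0498 -0.5205 0.9244]
step 2: x^-=[2.3772, 6.1124, -1.7519]  P^-=[0.6300 0.0269 0.1776; 0.0269 2.9936 -1.0308; 0.1776 -1.0308 0.9378]  S=[1.2444]  K=[0.5283; 0.2988; 0.1081]  nu=[-0.6274]  x^+=[2.0457, 5.9249, -1.8197]  P^+=[0.2827 -0.1696 0.1065; -0.1696 2.8825 -1.0711; 0.1065 -1.0711 0.9232]
step 3: x^-=[2.1721, 8.0015, -2.3925]  P^-=[0.5975 -0.0617 0.1807; -0.0617 5.0500 -1.8546; 0.1807 -1.8546 1.1246]  S=[1.2059]  K=[0.5068; 0.4190; 0.0250]  nu=[-4.3413]  x^+=[-0.0281, 6.1826, -2.5009]  P^+=[0.2878 -0.3177 0.1654; -0.3177 4.8383 -1.8672; 0.1654 -1.8672 1.1239]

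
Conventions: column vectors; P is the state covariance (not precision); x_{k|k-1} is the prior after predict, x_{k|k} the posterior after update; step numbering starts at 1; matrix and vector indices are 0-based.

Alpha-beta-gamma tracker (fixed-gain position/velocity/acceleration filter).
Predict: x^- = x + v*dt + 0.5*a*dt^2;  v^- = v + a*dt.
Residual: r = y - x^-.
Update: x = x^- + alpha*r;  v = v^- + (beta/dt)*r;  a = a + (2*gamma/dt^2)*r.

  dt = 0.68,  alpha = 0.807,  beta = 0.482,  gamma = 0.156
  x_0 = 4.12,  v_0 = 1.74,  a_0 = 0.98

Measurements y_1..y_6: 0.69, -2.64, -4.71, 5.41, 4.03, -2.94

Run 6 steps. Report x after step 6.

step 1: x_pred=5.5298  r=-4.8398  x^+=1.6241  v^+=-1.0241  a^+=-2.2856
step 2: x_pred=0.3992  r=-3.0392  x^+=-2.0534  v^+=-4.7326  a^+=-4.3363
step 3: x_pred=-6.2742  r=1.5642  x^+=-5.0119  v^+=-6.5726  a^+=-3.2809
step 4: x_pred=-10.2398  r=15.6498  x^+=2.3896  v^+=2.2894  a^+=7.2787
step 5: x_pred=5.6292  r=-1.5992  x^+=4.3386  v^+=6.1053  a^+=6.1996
step 6: x_pred=9.9236  r=-12.8636  x^+=-0.4573  v^+=1.2030  a^+=-2.4800

x_post = -0.4573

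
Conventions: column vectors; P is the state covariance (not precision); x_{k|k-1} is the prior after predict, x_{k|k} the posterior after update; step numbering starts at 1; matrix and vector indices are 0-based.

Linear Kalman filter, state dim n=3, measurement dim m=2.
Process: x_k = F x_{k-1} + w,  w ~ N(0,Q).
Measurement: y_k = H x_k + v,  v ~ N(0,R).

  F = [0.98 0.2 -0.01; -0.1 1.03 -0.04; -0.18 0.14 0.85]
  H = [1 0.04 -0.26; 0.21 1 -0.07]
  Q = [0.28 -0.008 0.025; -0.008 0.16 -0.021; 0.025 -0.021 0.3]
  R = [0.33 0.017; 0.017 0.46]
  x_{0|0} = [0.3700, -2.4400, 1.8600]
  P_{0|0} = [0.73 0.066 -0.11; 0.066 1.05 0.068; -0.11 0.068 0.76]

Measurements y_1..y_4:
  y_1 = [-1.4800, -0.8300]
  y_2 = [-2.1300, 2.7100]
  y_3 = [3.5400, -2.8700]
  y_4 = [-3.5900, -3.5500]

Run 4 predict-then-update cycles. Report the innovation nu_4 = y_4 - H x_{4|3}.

innov = [-4.8823, -2.6619]

step 1: x^-=[-0.1440, -2.6246, 1.1728]  P^-=[1.0509 0.2053 -0.1545; 0.2053 1.2624 0.1723; -0.1545 0.1723 0.9398]  S=[1.5397 0.4863; 0.4863 1.8400]  K=[0.6972 0.0531; -0.0927 0.7275; -0.2916 0.1173]  nu=[-0.9261, 1.9069]  x^+=[-0.6884, -1.1515, 1.6666]  P^+=[0.2613 -0.0105 0.1148; -0.0105 0.3410 0.0821; 0.1148 0.0821 0.8168]
step 2: x^-=[-0.9216, -1.1839, 1.3793]  P^-=[0.5379 0.0207 0.0902; 0.0207 0.5220 0.0697; 0.0902 0.0697 0.8902]  S=[0.8823 0.1583; 0.1583 1.0064]  K=[0.5777 0.0356; -0.0684 0.5289; -0.1664 0.0523]  nu=[-0.8025, 4.1840]  x^+=[-1.2361, 1.0840, 1.7316]  P^+=[0.2357 -0.0114 0.1692; -0.0114 0.2478 0.0463; 0.1692 0.0463 0.8658]
step 3: x^-=[-1.0119, 1.1709, 1.8461]  P^-=[0.5084 0.0017 0.1309; 0.0017 0.4265 0.0189; 0.1309 0.0189 0.8979]  S=[0.8314 0.1375; 0.1375 0.9075]  K=[0.5667 0.0235; -0.0625 0.4784; -0.1225 0.0005]  nu=[4.9851, -3.6992]  x^+=[1.7264, -0.9105, 1.2340]  P^+=[0.2372 -0.0162 0.1890; -0.0162 0.2238 0.0204; 0.1890 0.0204 0.8854]
step 4: x^-=[1.4974, -1.1598, 0.6107]  P^-=[0.5067 -0.0084 0.1415; -0.0084 0.4044 -0.0083; 0.1415 -0.0083 0.8996]  S=[0.8241 0.1321; 0.1321 0.8846]  K=[0.5674 0.0149; -0.0624 0.4651; -0.1076 -0.0309]  nu=[-4.8823, -2.6619]  x^+=[-1.3127, -2.0930, 1.2183]  P^+=[0.2389 -0.0200 0.1947; -0.0200 0.2175 0.0052; 0.1947 0.0052 0.8884]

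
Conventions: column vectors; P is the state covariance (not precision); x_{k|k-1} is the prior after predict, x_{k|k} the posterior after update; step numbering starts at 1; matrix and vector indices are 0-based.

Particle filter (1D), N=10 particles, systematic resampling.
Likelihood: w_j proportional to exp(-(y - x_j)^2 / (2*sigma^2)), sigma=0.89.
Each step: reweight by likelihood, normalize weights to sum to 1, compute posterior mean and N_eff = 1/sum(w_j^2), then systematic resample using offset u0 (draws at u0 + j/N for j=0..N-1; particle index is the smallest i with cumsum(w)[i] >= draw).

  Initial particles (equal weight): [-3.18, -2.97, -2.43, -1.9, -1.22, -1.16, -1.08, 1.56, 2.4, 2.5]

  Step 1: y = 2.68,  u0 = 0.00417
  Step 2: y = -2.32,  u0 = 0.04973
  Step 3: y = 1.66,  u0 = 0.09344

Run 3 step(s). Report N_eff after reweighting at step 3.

step 1: w=[0.0000, 0.0000, 0.0000, 0.0000, 0.0000, 0.0000, 0.0001, 0.1900, 0.3991, 0.4108]  mean=2.2811  Neff=2.7462  idx=[7, 7, 8, 8, 8, 8, 9, 9, 9, 9]
step 2: w=[0.4843, 0.4843, 0.0051, 0.0051, 0.0051, 0.0051, 0.0028, 0.0028, 0.0028, 0.0028]  mean=1.5875  Neff=2.1310  idx=[0, 0, 0, 0, 0, 1, 1, 1, 1, 1]
step 3: w=[0.1000, 0.1000, 0.1000, 0.1000, 0.1000, 0.1000, 0.1000, 0.1000, 0.1000, 0.1000]  mean=1.5600  Neff=10.0000  idx=[0, 1, 2, 3, 4, 5, 6, 7, 8, 9]

N_eff = 10.0000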